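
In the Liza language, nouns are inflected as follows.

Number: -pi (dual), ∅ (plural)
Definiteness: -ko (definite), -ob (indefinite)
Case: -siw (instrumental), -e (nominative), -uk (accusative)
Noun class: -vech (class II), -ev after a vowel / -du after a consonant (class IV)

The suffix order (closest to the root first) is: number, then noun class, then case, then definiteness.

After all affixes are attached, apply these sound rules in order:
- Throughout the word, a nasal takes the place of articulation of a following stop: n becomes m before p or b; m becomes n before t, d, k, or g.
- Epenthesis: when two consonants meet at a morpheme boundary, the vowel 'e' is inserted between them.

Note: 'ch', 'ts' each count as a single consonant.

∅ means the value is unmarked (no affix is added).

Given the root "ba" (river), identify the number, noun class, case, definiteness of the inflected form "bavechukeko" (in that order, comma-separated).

Segment: ba-vech-uk-ko.
number: ∅ → plural.
noun class: -vech → class II.
case: -uk → accusative.
definiteness: -ko → definite.

plural, class II, accusative, definite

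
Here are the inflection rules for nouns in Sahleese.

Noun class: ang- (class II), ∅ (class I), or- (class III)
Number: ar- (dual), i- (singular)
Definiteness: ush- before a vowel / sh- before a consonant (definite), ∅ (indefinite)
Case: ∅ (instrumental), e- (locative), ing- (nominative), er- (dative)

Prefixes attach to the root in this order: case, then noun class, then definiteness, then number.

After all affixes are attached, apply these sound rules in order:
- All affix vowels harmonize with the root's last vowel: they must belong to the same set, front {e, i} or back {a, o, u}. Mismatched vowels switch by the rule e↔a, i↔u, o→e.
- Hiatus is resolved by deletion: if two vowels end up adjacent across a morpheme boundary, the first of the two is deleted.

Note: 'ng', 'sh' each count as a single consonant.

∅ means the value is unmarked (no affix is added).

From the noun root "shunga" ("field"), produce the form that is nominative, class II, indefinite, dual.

arangungshunga

Attach case nominative ing- → ingshunga.
Attach noun class class II ang- → angingshunga.
definiteness = indefinite: zero marking, form stays angingshunga.
Attach number dual ar- → arangingshunga.
Apply vowel harmony: arangingshunga → arangungshunga.
Vowel deletion: no change.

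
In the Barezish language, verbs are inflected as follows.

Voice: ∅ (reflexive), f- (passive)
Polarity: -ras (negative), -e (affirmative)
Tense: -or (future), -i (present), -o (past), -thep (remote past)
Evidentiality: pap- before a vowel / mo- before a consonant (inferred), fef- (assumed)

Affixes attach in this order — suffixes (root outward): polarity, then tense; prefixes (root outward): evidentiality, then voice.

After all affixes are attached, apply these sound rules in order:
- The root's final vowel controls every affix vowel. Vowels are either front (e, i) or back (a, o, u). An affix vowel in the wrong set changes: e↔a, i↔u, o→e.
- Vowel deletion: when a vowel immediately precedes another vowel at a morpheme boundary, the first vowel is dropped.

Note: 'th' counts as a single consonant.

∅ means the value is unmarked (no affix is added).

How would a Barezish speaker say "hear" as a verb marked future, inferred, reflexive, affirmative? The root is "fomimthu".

mofomimthor

Attach polarity affirmative -e → fomimthue.
Attach evidentiality inferred mo- (before consonant 'f') → mofomimthue.
voice = reflexive: zero marking, form stays mofomimthue.
Attach tense future -or → mofomimthueor.
Apply vowel harmony: mofomimthueor → mofomimthuaor.
Apply vowel deletion: mofomimthuaor → mofomimthor.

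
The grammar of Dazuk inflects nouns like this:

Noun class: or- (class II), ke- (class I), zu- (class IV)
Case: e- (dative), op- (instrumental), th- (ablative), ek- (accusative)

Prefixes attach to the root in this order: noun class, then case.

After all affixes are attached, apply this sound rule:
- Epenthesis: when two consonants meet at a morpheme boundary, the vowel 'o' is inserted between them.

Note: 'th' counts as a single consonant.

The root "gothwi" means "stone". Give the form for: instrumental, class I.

Attach noun class class I ke- → kegothwi.
Attach case instrumental op- → opkegothwi.
Apply epenthesis: opkegothwi → opokegothwi.

opokegothwi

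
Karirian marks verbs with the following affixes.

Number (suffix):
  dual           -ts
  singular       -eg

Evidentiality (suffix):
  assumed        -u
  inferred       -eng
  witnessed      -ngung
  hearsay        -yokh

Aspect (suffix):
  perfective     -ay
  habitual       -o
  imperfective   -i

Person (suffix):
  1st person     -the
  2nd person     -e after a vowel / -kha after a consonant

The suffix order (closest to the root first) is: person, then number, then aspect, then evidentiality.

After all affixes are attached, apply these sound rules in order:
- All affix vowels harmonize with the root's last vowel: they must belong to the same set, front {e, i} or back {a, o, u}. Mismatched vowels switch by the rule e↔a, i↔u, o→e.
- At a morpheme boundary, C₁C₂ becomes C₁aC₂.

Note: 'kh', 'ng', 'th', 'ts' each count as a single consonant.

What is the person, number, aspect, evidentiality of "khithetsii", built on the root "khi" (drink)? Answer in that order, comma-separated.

Segment: khi-the-ts-i-u.
person: -the → 1st person.
number: -ts → dual.
aspect: -i → imperfective.
evidentiality: -u → assumed.

1st person, dual, imperfective, assumed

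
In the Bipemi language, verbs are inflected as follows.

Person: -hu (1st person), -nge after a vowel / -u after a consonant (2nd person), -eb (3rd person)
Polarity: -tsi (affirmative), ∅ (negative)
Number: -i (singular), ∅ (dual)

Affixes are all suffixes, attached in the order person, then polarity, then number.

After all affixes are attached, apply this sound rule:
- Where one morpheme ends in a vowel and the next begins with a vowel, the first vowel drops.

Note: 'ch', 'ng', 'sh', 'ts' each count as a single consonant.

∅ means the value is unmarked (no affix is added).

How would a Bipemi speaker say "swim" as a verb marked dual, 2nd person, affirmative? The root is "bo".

Attach person 2nd person -nge (after vowel 'o') → bonge.
Attach polarity affirmative -tsi → bongetsi.
number = dual: zero marking, form stays bongetsi.
Vowel deletion: no change.

bongetsi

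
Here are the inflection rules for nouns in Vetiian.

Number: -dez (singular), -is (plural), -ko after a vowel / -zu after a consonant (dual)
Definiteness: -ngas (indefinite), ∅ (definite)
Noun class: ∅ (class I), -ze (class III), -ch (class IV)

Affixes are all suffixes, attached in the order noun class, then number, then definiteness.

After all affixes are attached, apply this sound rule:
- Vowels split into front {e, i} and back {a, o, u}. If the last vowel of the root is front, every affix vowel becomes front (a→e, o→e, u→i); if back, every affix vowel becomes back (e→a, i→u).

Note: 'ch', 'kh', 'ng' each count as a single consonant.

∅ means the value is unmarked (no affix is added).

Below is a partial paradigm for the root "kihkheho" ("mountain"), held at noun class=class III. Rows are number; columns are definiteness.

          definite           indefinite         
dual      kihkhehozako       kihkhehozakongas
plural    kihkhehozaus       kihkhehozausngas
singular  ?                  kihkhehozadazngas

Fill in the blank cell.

kihkhehozadaz

Attach noun class class III -ze → kihkhehoze.
Attach number singular -dez → kihkhehozedez.
definiteness = definite: zero marking, form stays kihkhehozedez.
Apply vowel harmony: kihkhehozedez → kihkhehozadaz.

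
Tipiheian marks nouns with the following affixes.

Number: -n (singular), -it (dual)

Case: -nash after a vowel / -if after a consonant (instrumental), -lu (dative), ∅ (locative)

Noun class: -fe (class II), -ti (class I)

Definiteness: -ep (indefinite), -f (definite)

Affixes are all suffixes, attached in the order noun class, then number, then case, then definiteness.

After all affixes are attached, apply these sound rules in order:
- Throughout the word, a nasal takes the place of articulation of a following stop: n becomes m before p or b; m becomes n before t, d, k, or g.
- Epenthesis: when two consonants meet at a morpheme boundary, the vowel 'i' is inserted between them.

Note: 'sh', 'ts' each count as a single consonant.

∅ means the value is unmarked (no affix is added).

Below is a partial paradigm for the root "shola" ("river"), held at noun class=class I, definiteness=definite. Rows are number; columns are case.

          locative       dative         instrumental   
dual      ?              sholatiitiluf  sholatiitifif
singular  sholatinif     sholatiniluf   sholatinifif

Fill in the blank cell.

sholatiitif

Attach noun class class I -ti → sholati.
Attach number dual -it → sholatiit.
case = locative: zero marking, form stays sholatiit.
Attach definiteness definite -f → sholatiitf.
Nasal assimilation: no change.
Apply epenthesis: sholatiitf → sholatiitif.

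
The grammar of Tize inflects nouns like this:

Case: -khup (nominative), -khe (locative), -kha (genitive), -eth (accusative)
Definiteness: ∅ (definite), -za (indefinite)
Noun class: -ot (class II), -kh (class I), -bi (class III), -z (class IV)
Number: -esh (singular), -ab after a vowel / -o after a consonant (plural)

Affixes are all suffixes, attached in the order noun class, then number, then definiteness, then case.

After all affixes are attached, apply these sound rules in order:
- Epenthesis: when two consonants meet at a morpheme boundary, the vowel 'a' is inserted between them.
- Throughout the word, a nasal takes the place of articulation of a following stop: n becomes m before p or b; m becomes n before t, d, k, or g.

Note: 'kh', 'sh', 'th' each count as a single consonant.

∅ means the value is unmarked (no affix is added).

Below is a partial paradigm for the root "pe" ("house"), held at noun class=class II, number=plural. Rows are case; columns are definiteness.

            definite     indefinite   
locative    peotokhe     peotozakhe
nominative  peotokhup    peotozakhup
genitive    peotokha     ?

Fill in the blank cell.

Attach noun class class II -ot → peot.
Attach number plural -o (after consonant 't') → peoto.
Attach definiteness indefinite -za → peotoza.
Attach case genitive -kha → peotozakha.
Epenthesis: no change.
Nasal assimilation: no change.

peotozakha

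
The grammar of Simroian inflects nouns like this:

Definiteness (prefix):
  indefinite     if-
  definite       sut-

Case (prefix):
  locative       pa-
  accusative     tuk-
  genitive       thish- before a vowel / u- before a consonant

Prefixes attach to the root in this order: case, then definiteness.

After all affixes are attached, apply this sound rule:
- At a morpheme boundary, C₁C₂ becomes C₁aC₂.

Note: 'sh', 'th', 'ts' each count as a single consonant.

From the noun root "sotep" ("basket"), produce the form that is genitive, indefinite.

ifusotep

Attach case genitive u- (before consonant 's') → usotep.
Attach definiteness indefinite if- → ifusotep.
Epenthesis: no change.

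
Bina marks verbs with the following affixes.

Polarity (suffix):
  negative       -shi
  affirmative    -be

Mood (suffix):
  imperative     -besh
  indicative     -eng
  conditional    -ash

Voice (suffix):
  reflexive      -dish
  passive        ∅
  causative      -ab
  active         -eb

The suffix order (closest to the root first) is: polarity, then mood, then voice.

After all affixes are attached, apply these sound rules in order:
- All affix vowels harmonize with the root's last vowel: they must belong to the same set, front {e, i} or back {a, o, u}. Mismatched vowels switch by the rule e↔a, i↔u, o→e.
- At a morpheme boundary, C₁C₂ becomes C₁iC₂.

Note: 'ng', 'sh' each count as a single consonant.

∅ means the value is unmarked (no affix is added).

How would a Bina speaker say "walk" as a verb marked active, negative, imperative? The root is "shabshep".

shabshepishibesheb

Attach polarity negative -shi → shabshepshi.
Attach mood imperative -besh → shabshepshibesh.
Attach voice active -eb → shabshepshibesheb.
Vowel harmony: no change.
Apply epenthesis: shabshepshibesheb → shabshepishibesheb.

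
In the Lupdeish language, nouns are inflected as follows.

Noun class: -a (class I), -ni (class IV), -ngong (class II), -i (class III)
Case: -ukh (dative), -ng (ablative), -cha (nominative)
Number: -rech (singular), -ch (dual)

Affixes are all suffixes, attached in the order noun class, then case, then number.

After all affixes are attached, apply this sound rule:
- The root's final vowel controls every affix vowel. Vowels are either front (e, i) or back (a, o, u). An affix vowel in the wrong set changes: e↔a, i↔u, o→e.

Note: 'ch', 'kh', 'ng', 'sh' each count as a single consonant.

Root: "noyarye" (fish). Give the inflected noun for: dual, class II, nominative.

Attach noun class class II -ngong → noyaryengong.
Attach case nominative -cha → noyaryengongcha.
Attach number dual -ch → noyaryengongchach.
Apply vowel harmony: noyaryengongchach → noyaryengengchech.

noyaryengengchech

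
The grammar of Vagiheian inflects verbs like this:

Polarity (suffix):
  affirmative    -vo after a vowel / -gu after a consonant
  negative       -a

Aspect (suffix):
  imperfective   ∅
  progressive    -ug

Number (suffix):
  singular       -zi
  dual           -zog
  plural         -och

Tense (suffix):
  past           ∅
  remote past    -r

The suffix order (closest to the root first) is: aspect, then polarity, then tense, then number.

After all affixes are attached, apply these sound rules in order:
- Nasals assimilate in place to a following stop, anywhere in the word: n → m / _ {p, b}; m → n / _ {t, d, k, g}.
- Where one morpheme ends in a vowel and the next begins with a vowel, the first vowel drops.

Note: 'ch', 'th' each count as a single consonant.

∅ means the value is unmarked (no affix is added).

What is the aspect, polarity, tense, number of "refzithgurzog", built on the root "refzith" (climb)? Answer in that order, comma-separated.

imperfective, affirmative, remote past, dual

Segment: refzith-gu-r-zog.
aspect: ∅ → imperfective.
polarity: -vo/gu → affirmative.
tense: -r → remote past.
number: -zog → dual.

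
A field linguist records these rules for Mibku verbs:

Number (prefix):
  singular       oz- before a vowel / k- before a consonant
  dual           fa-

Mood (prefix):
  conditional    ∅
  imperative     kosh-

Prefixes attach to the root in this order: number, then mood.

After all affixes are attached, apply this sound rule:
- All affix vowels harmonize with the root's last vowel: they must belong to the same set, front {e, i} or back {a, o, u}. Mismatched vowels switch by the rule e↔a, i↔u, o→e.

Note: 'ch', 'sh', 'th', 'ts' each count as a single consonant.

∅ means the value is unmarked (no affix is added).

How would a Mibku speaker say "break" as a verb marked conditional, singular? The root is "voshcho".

kvoshcho

Attach number singular k- (before consonant 'v') → kvoshcho.
mood = conditional: zero marking, form stays kvoshcho.
Vowel harmony: no change.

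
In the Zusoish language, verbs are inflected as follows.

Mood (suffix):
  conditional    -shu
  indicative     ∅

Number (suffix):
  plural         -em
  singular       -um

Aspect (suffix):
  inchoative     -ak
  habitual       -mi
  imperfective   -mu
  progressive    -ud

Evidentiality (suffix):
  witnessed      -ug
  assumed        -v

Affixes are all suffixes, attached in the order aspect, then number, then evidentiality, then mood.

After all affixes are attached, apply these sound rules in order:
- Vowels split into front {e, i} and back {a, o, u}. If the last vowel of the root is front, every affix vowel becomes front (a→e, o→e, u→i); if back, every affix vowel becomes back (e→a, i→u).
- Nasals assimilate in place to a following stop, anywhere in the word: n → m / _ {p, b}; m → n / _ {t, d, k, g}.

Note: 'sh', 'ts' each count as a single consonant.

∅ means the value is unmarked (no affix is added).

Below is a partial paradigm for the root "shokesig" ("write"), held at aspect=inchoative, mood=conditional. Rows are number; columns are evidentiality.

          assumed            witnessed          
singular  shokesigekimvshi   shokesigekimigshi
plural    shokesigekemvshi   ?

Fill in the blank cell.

shokesigekemigshi

Attach aspect inchoative -ak → shokesigak.
Attach number plural -em → shokesigakem.
Attach evidentiality witnessed -ug → shokesigakemug.
Attach mood conditional -shu → shokesigakemugshu.
Apply vowel harmony: shokesigakemugshu → shokesigekemigshi.
Nasal assimilation: no change.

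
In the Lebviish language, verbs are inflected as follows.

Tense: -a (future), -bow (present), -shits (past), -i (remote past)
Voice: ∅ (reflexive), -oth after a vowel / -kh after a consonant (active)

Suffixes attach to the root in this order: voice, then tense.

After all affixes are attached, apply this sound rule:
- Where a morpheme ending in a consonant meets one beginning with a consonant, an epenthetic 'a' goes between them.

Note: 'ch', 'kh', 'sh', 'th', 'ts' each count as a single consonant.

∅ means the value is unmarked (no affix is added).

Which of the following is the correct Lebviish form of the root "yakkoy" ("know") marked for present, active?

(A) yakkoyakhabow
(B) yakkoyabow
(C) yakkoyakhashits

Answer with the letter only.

Attach voice active -kh (after consonant 'y') → yakkoykh.
Attach tense present -bow → yakkoykhbow.
Apply epenthesis: yakkoykhbow → yakkoyakhabow.
So the correct form is yakkoyakhabow, option (A).
(B) yakkoyabow is wrong: it uses reflexive instead of active for voice.
(C) yakkoyakhashits is wrong: it uses past instead of present for tense.

A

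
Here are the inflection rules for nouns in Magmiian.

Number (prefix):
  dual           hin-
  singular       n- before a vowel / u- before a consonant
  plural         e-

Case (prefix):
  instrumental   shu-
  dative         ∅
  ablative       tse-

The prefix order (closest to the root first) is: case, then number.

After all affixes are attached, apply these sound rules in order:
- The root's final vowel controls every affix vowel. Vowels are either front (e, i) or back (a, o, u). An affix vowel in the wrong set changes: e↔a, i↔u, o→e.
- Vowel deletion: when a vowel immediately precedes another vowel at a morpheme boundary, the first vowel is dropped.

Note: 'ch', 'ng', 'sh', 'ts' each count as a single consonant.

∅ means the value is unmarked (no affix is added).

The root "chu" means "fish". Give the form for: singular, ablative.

utsachu

Attach case ablative tse- → tsechu.
Attach number singular u- (before consonant 'ts') → utsechu.
Apply vowel harmony: utsechu → utsachu.
Vowel deletion: no change.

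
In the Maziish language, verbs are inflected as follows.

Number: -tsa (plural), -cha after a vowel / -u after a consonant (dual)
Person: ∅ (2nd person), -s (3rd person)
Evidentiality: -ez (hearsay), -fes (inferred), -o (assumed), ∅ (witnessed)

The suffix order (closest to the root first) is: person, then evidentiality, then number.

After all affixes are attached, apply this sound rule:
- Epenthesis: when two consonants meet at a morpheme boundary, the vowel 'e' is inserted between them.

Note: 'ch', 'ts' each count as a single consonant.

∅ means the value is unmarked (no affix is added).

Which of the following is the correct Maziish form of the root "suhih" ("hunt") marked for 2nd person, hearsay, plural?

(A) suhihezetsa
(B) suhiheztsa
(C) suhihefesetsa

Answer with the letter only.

person = 2nd person: zero marking, form stays suhih.
Attach evidentiality hearsay -ez → suhihez.
Attach number plural -tsa → suhiheztsa.
Apply epenthesis: suhiheztsa → suhihezetsa.
So the correct form is suhihezetsa, option (A).
(C) suhihefesetsa is wrong: it uses inferred instead of hearsay for evidentiality.
(B) suhiheztsa is wrong: it fails to apply the sound rule(s).

A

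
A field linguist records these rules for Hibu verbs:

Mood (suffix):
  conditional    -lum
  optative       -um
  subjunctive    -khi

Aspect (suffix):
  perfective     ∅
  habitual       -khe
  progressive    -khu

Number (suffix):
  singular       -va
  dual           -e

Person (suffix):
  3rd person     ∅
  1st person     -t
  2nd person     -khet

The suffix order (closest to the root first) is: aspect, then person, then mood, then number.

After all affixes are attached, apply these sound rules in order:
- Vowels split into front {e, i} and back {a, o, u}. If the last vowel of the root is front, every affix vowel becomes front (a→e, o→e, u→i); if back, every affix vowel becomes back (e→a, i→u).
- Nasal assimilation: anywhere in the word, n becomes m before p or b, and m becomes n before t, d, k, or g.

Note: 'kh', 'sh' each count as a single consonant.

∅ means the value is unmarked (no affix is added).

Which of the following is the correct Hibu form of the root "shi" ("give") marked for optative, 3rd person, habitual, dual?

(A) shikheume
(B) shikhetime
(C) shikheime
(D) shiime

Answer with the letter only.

Attach aspect habitual -khe → shikhe.
person = 3rd person: zero marking, form stays shikhe.
Attach mood optative -um → shikheum.
Attach number dual -e → shikheume.
Apply vowel harmony: shikheume → shikheime.
Nasal assimilation: no change.
So the correct form is shikheime, option (C).
(B) shikhetime is wrong: it uses 1st person instead of 3rd person for person.
(A) shikheume is wrong: it fails to apply the sound rule(s).
(D) shiime is wrong: it uses perfective instead of habitual for aspect.

C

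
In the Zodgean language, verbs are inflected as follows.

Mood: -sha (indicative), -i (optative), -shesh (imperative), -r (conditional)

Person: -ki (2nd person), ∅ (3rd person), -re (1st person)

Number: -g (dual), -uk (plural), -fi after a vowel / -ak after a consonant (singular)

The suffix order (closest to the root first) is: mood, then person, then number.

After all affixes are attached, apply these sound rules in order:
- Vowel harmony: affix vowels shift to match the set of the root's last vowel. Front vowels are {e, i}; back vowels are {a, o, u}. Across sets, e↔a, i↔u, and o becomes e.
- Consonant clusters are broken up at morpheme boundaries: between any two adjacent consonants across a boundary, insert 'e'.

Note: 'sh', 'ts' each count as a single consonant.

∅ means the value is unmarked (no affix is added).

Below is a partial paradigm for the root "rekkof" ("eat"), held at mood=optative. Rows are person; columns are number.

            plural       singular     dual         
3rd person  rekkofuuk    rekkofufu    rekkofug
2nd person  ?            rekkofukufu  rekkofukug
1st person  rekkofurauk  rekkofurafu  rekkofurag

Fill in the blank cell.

rekkofukuuk

Attach mood optative -i → rekkofi.
Attach person 2nd person -ki → rekkofiki.
Attach number plural -uk → rekkofikiuk.
Apply vowel harmony: rekkofikiuk → rekkofukuuk.
Epenthesis: no change.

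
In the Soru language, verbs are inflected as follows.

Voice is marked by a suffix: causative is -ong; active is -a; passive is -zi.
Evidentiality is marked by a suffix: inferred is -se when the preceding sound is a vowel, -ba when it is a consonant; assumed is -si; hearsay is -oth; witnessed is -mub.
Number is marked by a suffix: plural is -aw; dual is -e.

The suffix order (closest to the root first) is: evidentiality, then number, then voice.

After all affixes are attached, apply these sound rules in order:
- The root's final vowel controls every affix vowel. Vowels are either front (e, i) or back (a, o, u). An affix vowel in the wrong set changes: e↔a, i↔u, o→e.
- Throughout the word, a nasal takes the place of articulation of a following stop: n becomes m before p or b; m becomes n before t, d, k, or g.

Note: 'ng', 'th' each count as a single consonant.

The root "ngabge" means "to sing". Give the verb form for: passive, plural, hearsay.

ngabgeethewzi

Attach evidentiality hearsay -oth → ngabgeoth.
Attach number plural -aw → ngabgeothaw.
Attach voice passive -zi → ngabgeothawzi.
Apply vowel harmony: ngabgeothawzi → ngabgeethewzi.
Nasal assimilation: no change.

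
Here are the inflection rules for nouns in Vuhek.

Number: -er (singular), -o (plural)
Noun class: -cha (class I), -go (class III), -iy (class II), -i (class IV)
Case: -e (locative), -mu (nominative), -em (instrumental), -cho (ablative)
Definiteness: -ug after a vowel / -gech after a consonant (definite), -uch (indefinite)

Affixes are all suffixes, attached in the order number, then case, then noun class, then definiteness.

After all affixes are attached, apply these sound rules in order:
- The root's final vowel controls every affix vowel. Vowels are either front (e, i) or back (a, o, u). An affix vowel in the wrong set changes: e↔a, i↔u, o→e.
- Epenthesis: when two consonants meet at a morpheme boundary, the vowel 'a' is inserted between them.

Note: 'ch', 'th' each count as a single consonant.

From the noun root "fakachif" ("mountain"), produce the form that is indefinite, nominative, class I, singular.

Attach number singular -er → fakachifer.
Attach case nominative -mu → fakachifermu.
Attach noun class class I -cha → fakachifermucha.
Attach definiteness indefinite -uch → fakachifermuchauch.
Apply vowel harmony: fakachifermuchauch → fakachifermicheich.
Apply epenthesis: fakachifermicheich → fakachiferamicheich.

fakachiferamicheich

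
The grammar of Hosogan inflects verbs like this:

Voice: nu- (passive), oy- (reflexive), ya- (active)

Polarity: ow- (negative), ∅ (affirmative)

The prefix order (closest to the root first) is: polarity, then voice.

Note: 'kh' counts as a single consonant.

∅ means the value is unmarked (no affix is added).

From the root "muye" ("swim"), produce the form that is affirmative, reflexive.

polarity = affirmative: zero marking, form stays muye.
Attach voice reflexive oy- → oymuye.

oymuye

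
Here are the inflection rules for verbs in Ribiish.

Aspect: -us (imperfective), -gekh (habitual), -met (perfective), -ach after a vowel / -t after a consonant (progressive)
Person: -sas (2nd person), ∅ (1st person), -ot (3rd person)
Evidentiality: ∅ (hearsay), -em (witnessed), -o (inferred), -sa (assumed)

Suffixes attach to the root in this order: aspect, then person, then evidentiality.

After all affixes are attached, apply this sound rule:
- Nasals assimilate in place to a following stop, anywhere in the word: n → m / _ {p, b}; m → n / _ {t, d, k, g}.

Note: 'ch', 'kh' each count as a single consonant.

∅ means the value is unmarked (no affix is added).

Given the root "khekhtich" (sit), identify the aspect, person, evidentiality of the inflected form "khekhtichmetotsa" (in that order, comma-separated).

perfective, 3rd person, assumed

Segment: khekhtich-met-ot-sa.
aspect: -met → perfective.
person: -ot → 3rd person.
evidentiality: -sa → assumed.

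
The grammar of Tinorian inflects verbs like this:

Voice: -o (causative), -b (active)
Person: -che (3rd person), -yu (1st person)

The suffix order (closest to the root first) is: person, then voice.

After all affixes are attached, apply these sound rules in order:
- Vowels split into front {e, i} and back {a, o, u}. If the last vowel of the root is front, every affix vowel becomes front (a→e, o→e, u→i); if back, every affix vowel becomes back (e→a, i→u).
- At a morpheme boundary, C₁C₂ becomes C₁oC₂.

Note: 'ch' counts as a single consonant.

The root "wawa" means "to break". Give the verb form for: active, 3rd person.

Attach person 3rd person -che → wawache.
Attach voice active -b → wawacheb.
Apply vowel harmony: wawacheb → wawachab.
Epenthesis: no change.

wawachab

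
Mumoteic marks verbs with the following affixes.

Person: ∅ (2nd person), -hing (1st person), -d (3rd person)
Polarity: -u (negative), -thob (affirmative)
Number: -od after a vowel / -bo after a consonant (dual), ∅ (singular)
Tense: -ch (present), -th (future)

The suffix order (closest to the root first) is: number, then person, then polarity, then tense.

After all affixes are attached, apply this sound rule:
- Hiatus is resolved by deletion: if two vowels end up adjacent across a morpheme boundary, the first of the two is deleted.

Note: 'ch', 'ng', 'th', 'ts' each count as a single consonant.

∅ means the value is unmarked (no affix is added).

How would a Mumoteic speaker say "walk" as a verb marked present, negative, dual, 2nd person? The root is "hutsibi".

hutsiboduch

Attach number dual -od (after vowel 'i') → hutsibiod.
person = 2nd person: zero marking, form stays hutsibiod.
Attach polarity negative -u → hutsibiodu.
Attach tense present -ch → hutsibioduch.
Apply vowel deletion: hutsibioduch → hutsiboduch.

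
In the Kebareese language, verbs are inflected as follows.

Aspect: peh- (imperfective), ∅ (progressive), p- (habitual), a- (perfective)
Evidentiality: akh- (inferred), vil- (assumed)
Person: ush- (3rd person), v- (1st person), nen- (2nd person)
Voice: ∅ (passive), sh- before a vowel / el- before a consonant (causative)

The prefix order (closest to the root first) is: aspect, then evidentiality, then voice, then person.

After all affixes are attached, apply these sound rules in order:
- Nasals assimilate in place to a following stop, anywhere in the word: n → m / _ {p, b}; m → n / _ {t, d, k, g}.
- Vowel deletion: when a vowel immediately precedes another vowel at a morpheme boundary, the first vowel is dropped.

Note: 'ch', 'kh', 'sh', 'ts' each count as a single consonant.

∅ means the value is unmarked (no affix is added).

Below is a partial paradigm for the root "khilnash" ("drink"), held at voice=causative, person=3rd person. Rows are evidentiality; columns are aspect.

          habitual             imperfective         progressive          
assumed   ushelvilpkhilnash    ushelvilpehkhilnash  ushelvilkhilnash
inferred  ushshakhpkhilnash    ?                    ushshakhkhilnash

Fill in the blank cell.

ushshakhpehkhilnash

Attach aspect imperfective peh- → pehkhilnash.
Attach evidentiality inferred akh- → akhpehkhilnash.
Attach voice causative sh- (before vowel 'a') → shakhpehkhilnash.
Attach person 3rd person ush- → ushshakhpehkhilnash.
Nasal assimilation: no change.
Vowel deletion: no change.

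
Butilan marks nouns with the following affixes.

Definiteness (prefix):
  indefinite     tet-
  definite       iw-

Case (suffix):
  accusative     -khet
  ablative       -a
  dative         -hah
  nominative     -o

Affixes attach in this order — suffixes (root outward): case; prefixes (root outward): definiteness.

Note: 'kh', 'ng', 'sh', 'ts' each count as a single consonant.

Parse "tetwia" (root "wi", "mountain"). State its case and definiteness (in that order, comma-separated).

Segment: tet-wi-a.
case: -a → ablative.
definiteness: tet- → indefinite.

ablative, indefinite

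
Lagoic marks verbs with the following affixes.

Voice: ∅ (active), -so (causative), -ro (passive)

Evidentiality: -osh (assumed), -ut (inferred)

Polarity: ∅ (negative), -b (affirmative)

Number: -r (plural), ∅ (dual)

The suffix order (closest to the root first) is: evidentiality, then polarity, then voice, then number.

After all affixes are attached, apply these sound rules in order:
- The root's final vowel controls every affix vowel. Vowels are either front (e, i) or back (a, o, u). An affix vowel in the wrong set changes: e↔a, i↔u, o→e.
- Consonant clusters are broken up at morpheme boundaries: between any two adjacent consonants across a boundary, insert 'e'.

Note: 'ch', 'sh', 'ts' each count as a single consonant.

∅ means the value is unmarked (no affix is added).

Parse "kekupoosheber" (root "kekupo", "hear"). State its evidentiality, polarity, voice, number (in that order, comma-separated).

assumed, affirmative, active, plural

Segment: kekupo-osh-b-r.
evidentiality: -osh → assumed.
polarity: -b → affirmative.
voice: ∅ → active.
number: -r → plural.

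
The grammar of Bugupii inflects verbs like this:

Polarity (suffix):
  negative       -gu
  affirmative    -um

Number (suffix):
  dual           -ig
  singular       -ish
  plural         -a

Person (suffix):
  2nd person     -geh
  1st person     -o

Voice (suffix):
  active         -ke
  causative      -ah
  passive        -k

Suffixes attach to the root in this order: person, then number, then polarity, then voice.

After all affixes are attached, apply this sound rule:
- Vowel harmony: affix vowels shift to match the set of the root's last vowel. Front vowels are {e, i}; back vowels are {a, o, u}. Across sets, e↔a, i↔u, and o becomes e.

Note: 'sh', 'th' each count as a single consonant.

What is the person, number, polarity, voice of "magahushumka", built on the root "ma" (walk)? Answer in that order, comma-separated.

2nd person, singular, affirmative, active

Segment: ma-geh-ish-um-ke.
person: -geh → 2nd person.
number: -ish → singular.
polarity: -um → affirmative.
voice: -ke → active.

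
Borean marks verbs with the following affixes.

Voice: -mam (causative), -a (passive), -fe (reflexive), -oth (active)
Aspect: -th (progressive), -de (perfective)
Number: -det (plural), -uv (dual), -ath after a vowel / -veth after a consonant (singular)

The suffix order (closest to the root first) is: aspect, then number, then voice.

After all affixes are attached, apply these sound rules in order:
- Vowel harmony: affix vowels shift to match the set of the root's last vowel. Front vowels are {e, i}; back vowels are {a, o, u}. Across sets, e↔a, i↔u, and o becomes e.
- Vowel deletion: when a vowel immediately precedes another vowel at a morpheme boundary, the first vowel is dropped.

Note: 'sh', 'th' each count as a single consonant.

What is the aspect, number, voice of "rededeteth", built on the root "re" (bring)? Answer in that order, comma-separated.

Segment: re-de-det-oth.
aspect: -de → perfective.
number: -det → plural.
voice: -oth → active.

perfective, plural, active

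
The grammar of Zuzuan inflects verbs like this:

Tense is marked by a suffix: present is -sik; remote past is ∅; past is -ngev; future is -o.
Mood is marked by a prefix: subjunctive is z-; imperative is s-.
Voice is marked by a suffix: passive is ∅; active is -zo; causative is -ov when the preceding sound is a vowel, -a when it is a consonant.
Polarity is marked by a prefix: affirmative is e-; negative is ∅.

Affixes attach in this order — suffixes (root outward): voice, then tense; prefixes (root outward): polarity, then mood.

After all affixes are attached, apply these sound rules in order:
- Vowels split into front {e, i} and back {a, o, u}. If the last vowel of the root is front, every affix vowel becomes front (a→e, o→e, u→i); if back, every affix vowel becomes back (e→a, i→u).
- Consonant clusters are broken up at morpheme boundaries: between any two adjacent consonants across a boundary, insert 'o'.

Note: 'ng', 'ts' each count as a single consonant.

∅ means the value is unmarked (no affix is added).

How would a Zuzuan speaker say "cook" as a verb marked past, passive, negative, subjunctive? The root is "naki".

zonakingev

voice = passive: zero marking, form stays naki.
polarity = negative: zero marking, form stays naki.
Attach tense past -ngev → nakingev.
Attach mood subjunctive z- → znakingev.
Vowel harmony: no change.
Apply epenthesis: znakingev → zonakingev.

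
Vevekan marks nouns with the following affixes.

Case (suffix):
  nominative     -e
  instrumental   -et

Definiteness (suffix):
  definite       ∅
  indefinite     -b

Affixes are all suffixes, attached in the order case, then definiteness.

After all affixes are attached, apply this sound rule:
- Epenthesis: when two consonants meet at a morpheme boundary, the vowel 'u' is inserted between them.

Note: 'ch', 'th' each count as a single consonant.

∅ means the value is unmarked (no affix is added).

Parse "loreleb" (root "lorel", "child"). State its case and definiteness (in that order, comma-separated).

Segment: lorel-e-b.
case: -e → nominative.
definiteness: -b → indefinite.

nominative, indefinite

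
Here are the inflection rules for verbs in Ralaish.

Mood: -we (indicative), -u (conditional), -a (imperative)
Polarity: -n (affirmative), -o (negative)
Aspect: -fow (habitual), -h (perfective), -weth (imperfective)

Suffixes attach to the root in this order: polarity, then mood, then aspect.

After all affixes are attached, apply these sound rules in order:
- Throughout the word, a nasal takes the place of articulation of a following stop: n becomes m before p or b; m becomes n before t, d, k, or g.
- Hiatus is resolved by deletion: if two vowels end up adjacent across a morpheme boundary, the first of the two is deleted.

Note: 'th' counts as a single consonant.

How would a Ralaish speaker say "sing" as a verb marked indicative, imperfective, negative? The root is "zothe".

zothoweweth

Attach polarity negative -o → zotheo.
Attach mood indicative -we → zotheowe.
Attach aspect imperfective -weth → zotheoweweth.
Nasal assimilation: no change.
Apply vowel deletion: zotheoweweth → zothoweweth.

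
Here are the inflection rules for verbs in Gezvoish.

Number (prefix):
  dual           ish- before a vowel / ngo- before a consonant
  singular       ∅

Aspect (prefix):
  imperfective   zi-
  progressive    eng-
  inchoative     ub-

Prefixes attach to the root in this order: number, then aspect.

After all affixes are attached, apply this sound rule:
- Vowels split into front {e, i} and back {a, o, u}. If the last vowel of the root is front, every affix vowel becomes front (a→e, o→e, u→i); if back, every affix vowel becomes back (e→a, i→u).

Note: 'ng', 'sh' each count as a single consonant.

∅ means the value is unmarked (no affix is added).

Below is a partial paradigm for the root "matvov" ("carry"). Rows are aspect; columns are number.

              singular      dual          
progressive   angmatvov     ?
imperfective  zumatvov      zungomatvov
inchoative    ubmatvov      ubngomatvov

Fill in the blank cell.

angngomatvov

Attach number dual ngo- (before consonant 'm') → ngomatvov.
Attach aspect progressive eng- → engngomatvov.
Apply vowel harmony: engngomatvov → angngomatvov.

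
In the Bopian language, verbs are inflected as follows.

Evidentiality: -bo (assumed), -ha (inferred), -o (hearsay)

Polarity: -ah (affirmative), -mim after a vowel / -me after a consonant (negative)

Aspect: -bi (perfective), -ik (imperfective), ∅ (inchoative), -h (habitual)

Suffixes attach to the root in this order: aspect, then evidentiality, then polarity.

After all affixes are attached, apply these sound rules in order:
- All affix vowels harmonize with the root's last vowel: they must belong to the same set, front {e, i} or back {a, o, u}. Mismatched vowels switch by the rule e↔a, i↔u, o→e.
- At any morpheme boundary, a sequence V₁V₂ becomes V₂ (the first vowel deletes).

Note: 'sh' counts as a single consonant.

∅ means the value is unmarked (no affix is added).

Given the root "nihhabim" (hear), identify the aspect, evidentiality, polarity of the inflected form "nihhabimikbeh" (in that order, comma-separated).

imperfective, assumed, affirmative

Segment: nihhabim-ik-bo-ah.
aspect: -ik → imperfective.
evidentiality: -bo → assumed.
polarity: -ah → affirmative.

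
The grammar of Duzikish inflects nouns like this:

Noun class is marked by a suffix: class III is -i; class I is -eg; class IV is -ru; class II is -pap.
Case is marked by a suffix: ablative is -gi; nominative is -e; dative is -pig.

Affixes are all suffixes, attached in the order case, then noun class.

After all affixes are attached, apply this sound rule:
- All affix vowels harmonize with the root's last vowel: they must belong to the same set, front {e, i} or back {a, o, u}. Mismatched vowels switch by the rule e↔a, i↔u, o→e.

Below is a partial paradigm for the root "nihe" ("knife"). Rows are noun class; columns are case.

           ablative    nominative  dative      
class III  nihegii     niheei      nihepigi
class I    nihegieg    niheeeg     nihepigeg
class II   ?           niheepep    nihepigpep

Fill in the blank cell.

nihegipep

Attach case ablative -gi → nihegi.
Attach noun class class II -pap → nihegipap.
Apply vowel harmony: nihegipap → nihegipep.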